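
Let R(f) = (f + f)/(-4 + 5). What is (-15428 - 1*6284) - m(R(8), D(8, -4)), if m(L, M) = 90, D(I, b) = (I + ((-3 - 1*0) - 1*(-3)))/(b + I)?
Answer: -21802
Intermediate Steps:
R(f) = 2*f (R(f) = (2*f)/1 = (2*f)*1 = 2*f)
D(I, b) = I/(I + b) (D(I, b) = (I + ((-3 + 0) + 3))/(I + b) = (I + (-3 + 3))/(I + b) = (I + 0)/(I + b) = I/(I + b))
(-15428 - 1*6284) - m(R(8), D(8, -4)) = (-15428 - 1*6284) - 1*90 = (-15428 - 6284) - 90 = -21712 - 90 = -21802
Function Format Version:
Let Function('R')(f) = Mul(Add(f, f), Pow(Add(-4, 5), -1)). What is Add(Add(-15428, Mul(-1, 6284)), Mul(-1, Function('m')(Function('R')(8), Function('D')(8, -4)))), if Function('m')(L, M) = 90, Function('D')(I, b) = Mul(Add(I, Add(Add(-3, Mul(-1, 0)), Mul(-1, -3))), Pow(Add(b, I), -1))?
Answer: -21802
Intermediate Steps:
Function('R')(f) = Mul(2, f) (Function('R')(f) = Mul(Mul(2, f), Pow(1, -1)) = Mul(Mul(2, f), 1) = Mul(2, f))
Function('D')(I, b) = Mul(I, Pow(Add(I, b), -1)) (Function('D')(I, b) = Mul(Add(I, Add(Add(-3, 0), 3)), Pow(Add(I, b), -1)) = Mul(Add(I, Add(-3, 3)), Pow(Add(I, b), -1)) = Mul(Add(I, 0), Pow(Add(I, b), -1)) = Mul(I, Pow(Add(I, b), -1)))
Add(Add(-15428, Mul(-1, 6284)), Mul(-1, Function('m')(Function('R')(8), Function('D')(8, -4)))) = Add(Add(-15428, Mul(-1, 6284)), Mul(-1, 90)) = Add(Add(-15428, -6284), -90) = Add(-21712, -90) = -21802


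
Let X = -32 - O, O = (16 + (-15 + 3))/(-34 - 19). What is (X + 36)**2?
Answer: 46656/2809 ≈ 16.609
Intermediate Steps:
O = -4/53 (O = (16 - 12)/(-53) = 4*(-1/53) = -4/53 ≈ -0.075472)
X = -1692/53 (X = -32 - 1*(-4/53) = -32 + 4/53 = -1692/53 ≈ -31.925)
(X + 36)**2 = (-1692/53 + 36)**2 = (216/53)**2 = 46656/2809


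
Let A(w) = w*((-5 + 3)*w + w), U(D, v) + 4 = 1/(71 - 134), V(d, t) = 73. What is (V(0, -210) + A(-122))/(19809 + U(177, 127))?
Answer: -933093/1247714 ≈ -0.74784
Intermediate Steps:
U(D, v) = -253/63 (U(D, v) = -4 + 1/(71 - 134) = -4 + 1/(-63) = -4 - 1/63 = -253/63)
A(w) = -w² (A(w) = w*(-2*w + w) = w*(-w) = -w²)
(V(0, -210) + A(-122))/(19809 + U(177, 127)) = (73 - 1*(-122)²)/(19809 - 253/63) = (73 - 1*14884)/(1247714/63) = (73 - 14884)*(63/1247714) = -14811*63/1247714 = -933093/1247714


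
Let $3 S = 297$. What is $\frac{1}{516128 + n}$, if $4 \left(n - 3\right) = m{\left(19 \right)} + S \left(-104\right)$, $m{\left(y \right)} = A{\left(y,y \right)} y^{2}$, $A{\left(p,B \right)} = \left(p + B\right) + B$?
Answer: $\frac{4}{2074805} \approx 1.9279 \cdot 10^{-6}$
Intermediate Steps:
$S = 99$ ($S = \frac{1}{3} \cdot 297 = 99$)
$A{\left(p,B \right)} = p + 2 B$ ($A{\left(p,B \right)} = \left(B + p\right) + B = p + 2 B$)
$m{\left(y \right)} = 3 y^{3}$ ($m{\left(y \right)} = \left(y + 2 y\right) y^{2} = 3 y y^{2} = 3 y^{3}$)
$n = \frac{10293}{4}$ ($n = 3 + \frac{3 \cdot 19^{3} + 99 \left(-104\right)}{4} = 3 + \frac{3 \cdot 6859 - 10296}{4} = 3 + \frac{20577 - 10296}{4} = 3 + \frac{1}{4} \cdot 10281 = 3 + \frac{10281}{4} = \frac{10293}{4} \approx 2573.3$)
$\frac{1}{516128 + n} = \frac{1}{516128 + \frac{10293}{4}} = \frac{1}{\frac{2074805}{4}} = \frac{4}{2074805}$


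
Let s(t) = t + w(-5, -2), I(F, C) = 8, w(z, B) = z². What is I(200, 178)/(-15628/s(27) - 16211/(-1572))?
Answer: -163488/5931061 ≈ -0.027565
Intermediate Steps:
s(t) = 25 + t (s(t) = t + (-5)² = t + 25 = 25 + t)
I(200, 178)/(-15628/s(27) - 16211/(-1572)) = 8/(-15628/(25 + 27) - 16211/(-1572)) = 8/(-15628/52 - 16211*(-1/1572)) = 8/(-15628*1/52 + 16211/1572) = 8/(-3907/13 + 16211/1572) = 8/(-5931061/20436) = 8*(-20436/5931061) = -163488/5931061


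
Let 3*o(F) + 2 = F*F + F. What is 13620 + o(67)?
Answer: 15138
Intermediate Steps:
o(F) = -⅔ + F/3 + F²/3 (o(F) = -⅔ + (F*F + F)/3 = -⅔ + (F² + F)/3 = -⅔ + (F + F²)/3 = -⅔ + (F/3 + F²/3) = -⅔ + F/3 + F²/3)
13620 + o(67) = 13620 + (-⅔ + (⅓)*67 + (⅓)*67²) = 13620 + (-⅔ + 67/3 + (⅓)*4489) = 13620 + (-⅔ + 67/3 + 4489/3) = 13620 + 1518 = 15138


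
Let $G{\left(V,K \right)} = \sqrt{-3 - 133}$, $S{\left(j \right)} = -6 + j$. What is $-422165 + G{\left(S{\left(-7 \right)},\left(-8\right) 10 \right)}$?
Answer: $-422165 + 2 i \sqrt{34} \approx -4.2217 \cdot 10^{5} + 11.662 i$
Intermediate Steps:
$G{\left(V,K \right)} = 2 i \sqrt{34}$ ($G{\left(V,K \right)} = \sqrt{-136} = 2 i \sqrt{34}$)
$-422165 + G{\left(S{\left(-7 \right)},\left(-8\right) 10 \right)} = -422165 + 2 i \sqrt{34}$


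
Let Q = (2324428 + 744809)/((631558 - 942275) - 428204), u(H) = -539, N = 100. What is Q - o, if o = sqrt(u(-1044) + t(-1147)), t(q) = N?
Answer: -1023079/246307 - I*sqrt(439) ≈ -4.1537 - 20.952*I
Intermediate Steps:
t(q) = 100
o = I*sqrt(439) (o = sqrt(-539 + 100) = sqrt(-439) = I*sqrt(439) ≈ 20.952*I)
Q = -1023079/246307 (Q = 3069237/(-310717 - 428204) = 3069237/(-738921) = 3069237*(-1/738921) = -1023079/246307 ≈ -4.1537)
Q - o = -1023079/246307 - I*sqrt(439)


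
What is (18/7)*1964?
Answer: 35352/7 ≈ 5050.3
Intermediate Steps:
(18/7)*1964 = 35352/7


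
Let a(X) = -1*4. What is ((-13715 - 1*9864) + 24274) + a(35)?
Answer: 691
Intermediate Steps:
a(X) = -4
((-13715 - 1*9864) + 24274) + a(35) = ((-13715 - 1*9864) + 24274) - 4 = ((-13715 - 9864) + 24274) - 4 = (-23579 + 24274) - 4 = 695 - 4 = 691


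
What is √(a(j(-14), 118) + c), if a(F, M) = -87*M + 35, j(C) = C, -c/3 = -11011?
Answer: √22802 ≈ 151.00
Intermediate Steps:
c = 33033 (c = -3*(-11011) = 33033)
a(F, M) = 35 - 87*M
√(a(j(-14), 118) + c) = √((35 - 87*118) + 33033) = √((35 - 10266) + 33033) = √(-10231 + 33033) = √22802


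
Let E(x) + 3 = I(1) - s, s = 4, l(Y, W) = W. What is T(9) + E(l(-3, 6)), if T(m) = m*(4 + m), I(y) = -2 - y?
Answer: 107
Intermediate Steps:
E(x) = -10 (E(x) = -3 + ((-2 - 1*1) - 1*4) = -3 + ((-2 - 1) - 4) = -3 + (-3 - 4) = -3 - 7 = -10)
T(9) + E(l(-3, 6)) = 9*(4 + 9) - 10 = 9*13 - 10 = 117 - 10 = 107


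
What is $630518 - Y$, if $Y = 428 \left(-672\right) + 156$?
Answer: $917978$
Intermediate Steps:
$Y = -287460$ ($Y = -287616 + 156 = -287460$)
$630518 - Y = 630518 - -287460 = 630518 + 287460 = 917978$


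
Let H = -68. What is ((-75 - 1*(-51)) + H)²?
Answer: 8464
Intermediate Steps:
((-75 - 1*(-51)) + H)² = ((-75 - 1*(-51)) - 68)² = ((-75 + 51) - 68)² = (-24 - 68)² = (-92)² = 8464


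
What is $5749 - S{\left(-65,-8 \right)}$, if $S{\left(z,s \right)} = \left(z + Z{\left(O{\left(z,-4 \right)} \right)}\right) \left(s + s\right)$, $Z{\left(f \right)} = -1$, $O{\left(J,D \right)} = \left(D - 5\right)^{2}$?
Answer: $4693$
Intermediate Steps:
$O{\left(J,D \right)} = \left(-5 + D\right)^{2}$
$S{\left(z,s \right)} = 2 s \left(-1 + z\right)$ ($S{\left(z,s \right)} = \left(z - 1\right) \left(s + s\right) = \left(-1 + z\right) 2 s = 2 s \left(-1 + z\right)$)
$5749 - S{\left(-65,-8 \right)} = 5749 - 2 \left(-8\right) \left(-1 - 65\right) = 5749 - 2 \left(-8\right) \left(-66\right) = 5749 - 1056 = 4693$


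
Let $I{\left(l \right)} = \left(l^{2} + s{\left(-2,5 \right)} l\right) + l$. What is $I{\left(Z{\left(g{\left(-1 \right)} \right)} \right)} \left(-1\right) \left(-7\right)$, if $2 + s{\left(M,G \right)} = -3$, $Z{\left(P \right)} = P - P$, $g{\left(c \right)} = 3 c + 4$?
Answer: $0$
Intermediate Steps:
$g{\left(c \right)} = 4 + 3 c$
$Z{\left(P \right)} = 0$
$s{\left(M,G \right)} = -5$ ($s{\left(M,G \right)} = -2 - 3 = -5$)
$I{\left(l \right)} = l^{2} - 4 l$ ($I{\left(l \right)} = \left(l^{2} - 5 l\right) + l = l^{2} - 4 l$)
$I{\left(Z{\left(g{\left(-1 \right)} \right)} \right)} \left(-1\right) \left(-7\right) = 0 \left(-4 + 0\right) \left(-1\right) \left(-7\right) = 0 \left(-4\right) \left(-1\right) \left(-7\right) = 0 \left(-1\right) \left(-7\right) = 0 \left(-7\right) = 0$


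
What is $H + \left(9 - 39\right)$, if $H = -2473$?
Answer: $-2503$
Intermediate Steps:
$H + \left(9 - 39\right) = -2473 + \left(9 - 39\right) = -2473 - 30 = -2503$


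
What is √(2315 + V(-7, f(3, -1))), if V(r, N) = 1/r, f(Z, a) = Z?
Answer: 2*√28357/7 ≈ 48.113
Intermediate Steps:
√(2315 + V(-7, f(3, -1))) = √(2315 + 1/(-7)) = √(2315 - ⅐) = √(16204/7) = 2*√28357/7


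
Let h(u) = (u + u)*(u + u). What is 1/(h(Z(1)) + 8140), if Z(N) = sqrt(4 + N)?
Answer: 1/8160 ≈ 0.00012255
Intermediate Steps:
h(u) = 4*u**2 (h(u) = (2*u)*(2*u) = 4*u**2)
1/(h(Z(1)) + 8140) = 1/(4*(sqrt(4 + 1))**2 + 8140) = 1/(4*(sqrt(5))**2 + 8140) = 1/(4*5 + 8140) = 1/(20 + 8140) = 1/8160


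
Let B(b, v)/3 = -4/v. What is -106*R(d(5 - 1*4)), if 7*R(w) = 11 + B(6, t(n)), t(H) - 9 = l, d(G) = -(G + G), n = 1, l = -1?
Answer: -1007/7 ≈ -143.86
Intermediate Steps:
d(G) = -2*G
t(H) = 8 (t(H) = 9 - 1 = 8)
B(b, v) = -12/v (B(b, v) = 3*(-4/v) = -12/v)
R(w) = 19/14 (R(w) = (11 - 12/8)/7 = (11 - 12*1/8)/7 = (11 - 3/2)/7 = (1/7)*(19/2) = 19/14)
-106*R(d(5 - 1*4)) = -106*19/14 = -1007/7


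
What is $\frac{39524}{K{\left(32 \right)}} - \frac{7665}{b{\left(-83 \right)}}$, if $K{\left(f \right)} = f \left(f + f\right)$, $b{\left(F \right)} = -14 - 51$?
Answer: $\frac{913349}{6656} \approx 137.22$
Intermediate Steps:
$b{\left(F \right)} = -65$
$K{\left(f \right)} = 2 f^{2}$ ($K{\left(f \right)} = f 2 f = 2 f^{2}$)
$\frac{39524}{K{\left(32 \right)}} - \frac{7665}{b{\left(-83 \right)}} = \frac{39524}{2 \cdot 32^{2}} - \frac{7665}{-65} = \frac{39524}{2 \cdot 1024} - - \frac{1533}{13} = \frac{39524}{2048} + \frac{1533}{13} = 39524 \cdot \frac{1}{2048} + \frac{1533}{13} = \frac{9881}{512} + \frac{1533}{13} = \frac{913349}{6656}$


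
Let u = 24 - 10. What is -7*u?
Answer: -98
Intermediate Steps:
u = 14
-7*u = -7*14 = -98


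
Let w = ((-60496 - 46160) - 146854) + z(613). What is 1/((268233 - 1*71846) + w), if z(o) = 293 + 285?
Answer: -1/56545 ≈ -1.7685e-5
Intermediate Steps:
z(o) = 578
w = -252932 (w = ((-60496 - 46160) - 146854) + 578 = (-106656 - 146854) + 578 = -253510 + 578 = -252932)
1/((268233 - 1*71846) + w) = 1/((268233 - 1*71846) - 252932) = 1/((268233 - 71846) - 252932) = 1/(196387 - 252932) = 1/(-56545) = -1/56545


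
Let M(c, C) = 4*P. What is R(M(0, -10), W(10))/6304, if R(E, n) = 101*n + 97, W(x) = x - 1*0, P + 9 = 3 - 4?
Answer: 1107/6304 ≈ 0.17560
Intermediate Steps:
P = -10 (P = -9 + (3 - 4) = -9 - 1 = -10)
M(c, C) = -40 (M(c, C) = 4*(-10) = -40)
W(x) = x (W(x) = x + 0 = x)
R(E, n) = 97 + 101*n
R(M(0, -10), W(10))/6304 = (97 + 101*10)/6304 = (97 + 1010)*(1/6304) = 1107*(1/6304) = 1107/6304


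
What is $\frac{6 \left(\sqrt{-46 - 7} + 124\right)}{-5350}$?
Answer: $- \frac{372}{2675} - \frac{3 i \sqrt{53}}{2675} \approx -0.13907 - 0.0081646 i$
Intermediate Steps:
$\frac{6 \left(\sqrt{-46 - 7} + 124\right)}{-5350} = 6 \left(\sqrt{-53} + 124\right) \left(- \frac{1}{5350}\right) = 6 \left(i \sqrt{53} + 124\right) \left(- \frac{1}{5350}\right) = 6 \left(124 + i \sqrt{53}\right) \left(- \frac{1}{5350}\right) = \left(744 + 6 i \sqrt{53}\right) \left(- \frac{1}{5350}\right) = - \frac{372}{2675} - \frac{3 i \sqrt{53}}{2675}$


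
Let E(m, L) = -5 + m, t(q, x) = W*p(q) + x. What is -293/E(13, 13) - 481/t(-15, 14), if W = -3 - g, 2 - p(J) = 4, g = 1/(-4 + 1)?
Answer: -14269/232 ≈ -61.504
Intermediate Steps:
g = -⅓ (g = 1/(-3) = -⅓ ≈ -0.33333)
p(J) = -2 (p(J) = 2 - 1*4 = 2 - 4 = -2)
W = -8/3 (W = -3 - 1*(-⅓) = -3 + ⅓ = -8/3 ≈ -2.6667)
t(q, x) = 16/3 + x (t(q, x) = -8/3*(-2) + x = 16/3 + x)
-293/E(13, 13) - 481/t(-15, 14) = -293/(-5 + 13) - 481/(16/3 + 14) = -293/8 - 481/58/3 = -293*⅛ - 481*3/58 = -293/8 - 1443/58 = -14269/232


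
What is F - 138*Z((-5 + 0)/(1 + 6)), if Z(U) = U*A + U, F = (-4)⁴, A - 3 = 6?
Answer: 8692/7 ≈ 1241.7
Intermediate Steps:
A = 9 (A = 3 + 6 = 9)
F = 256
Z(U) = 10*U (Z(U) = U*9 + U = 9*U + U = 10*U)
F - 138*Z((-5 + 0)/(1 + 6)) = 256 - 1380*(-5 + 0)/(1 + 6) = 256 - 1380*(-5/7) = 256 - 1380*(-5*⅐) = 256 - 1380*(-5)/7 = 256 - 138*(-50/7) = 256 + 6900/7 = 8692/7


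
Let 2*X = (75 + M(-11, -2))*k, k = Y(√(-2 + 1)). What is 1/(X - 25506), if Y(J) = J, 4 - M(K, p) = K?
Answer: -2834/72284229 - 5*I/72284229 ≈ -3.9206e-5 - 6.9171e-8*I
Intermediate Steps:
M(K, p) = 4 - K
k = I (k = √(-2 + 1) = √(-1) = I ≈ 1.0*I)
X = 45*I (X = ((75 + (4 - 1*(-11)))*I)/2 = ((75 + (4 + 11))*I)/2 = ((75 + 15)*I)/2 = (90*I)/2 = 45*I ≈ 45.0*I)
1/(X - 25506) = 1/(45*I - 25506) = 1/(-25506 + 45*I) = (-25506 - 45*I)/650558061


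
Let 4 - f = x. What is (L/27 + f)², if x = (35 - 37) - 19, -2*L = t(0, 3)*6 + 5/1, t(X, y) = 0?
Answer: 1809025/2916 ≈ 620.38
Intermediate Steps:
L = -5/2 (L = -(0*6 + 5/1)/2 = -(0 + 5*1)/2 = -(0 + 5)/2 = -½*5 = -5/2 ≈ -2.5000)
x = -21 (x = -2 - 19 = -21)
f = 25 (f = 4 - 1*(-21) = 4 + 21 = 25)
(L/27 + f)² = (-5/2/27 + 25)² = (-5/2*1/27 + 25)² = (-5/54 + 25)² = (1345/54)² = 1809025/2916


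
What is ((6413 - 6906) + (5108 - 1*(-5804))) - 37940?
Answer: -27521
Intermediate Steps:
((6413 - 6906) + (5108 - 1*(-5804))) - 37940 = (-493 + (5108 + 5804)) - 37940 = (-493 + 10912) - 37940 = 10419 - 37940 = -27521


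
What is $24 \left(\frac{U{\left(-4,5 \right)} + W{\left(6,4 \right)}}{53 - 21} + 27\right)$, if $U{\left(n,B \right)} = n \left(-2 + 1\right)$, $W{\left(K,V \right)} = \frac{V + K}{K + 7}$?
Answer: $\frac{16941}{26} \approx 651.58$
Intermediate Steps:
$W{\left(K,V \right)} = \frac{K + V}{7 + K}$
$U{\left(n,B \right)} = - n$ ($U{\left(n,B \right)} = n \left(-1\right) = - n$)
$24 \left(\frac{U{\left(-4,5 \right)} + W{\left(6,4 \right)}}{53 - 21} + 27\right) = 24 \left(\frac{\left(-1\right) \left(-4\right) + \frac{6 + 4}{7 + 6}}{53 - 21} + 27\right) = 24 \left(\frac{4 + \frac{1}{13} \cdot 10}{32} + 27\right) = 24 \left(\left(4 + \frac{1}{13} \cdot 10\right) \frac{1}{32} + 27\right) = 24 \left(\left(4 + \frac{10}{13}\right) \frac{1}{32} + 27\right) = 24 \left(\frac{62}{13} \cdot \frac{1}{32} + 27\right) = 24 \left(\frac{31}{208} + 27\right) = 24 \cdot \frac{5647}{208} = \frac{16941}{26}$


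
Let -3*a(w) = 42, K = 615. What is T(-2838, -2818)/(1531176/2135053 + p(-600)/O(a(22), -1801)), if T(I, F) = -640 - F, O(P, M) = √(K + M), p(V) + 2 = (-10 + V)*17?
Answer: 527784164179359714/30649600396975193137 - 12872049972729859593*I*√1186/61299200793950386274 ≈ 0.01722 - 7.2316*I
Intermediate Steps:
a(w) = -14 (a(w) = -⅓*42 = -14)
p(V) = -172 + 17*V (p(V) = -2 + (-10 + V)*17 = -2 + (-170 + 17*V) = -172 + 17*V)
O(P, M) = √(615 + M)
T(-2838, -2818)/(1531176/2135053 + p(-600)/O(a(22), -1801)) = (-640 - 1*(-2818))/(1531176/2135053 + (-172 + 17*(-600))/(√(615 - 1801))) = (-640 + 2818)/(1531176*(1/2135053) + (-172 - 10200)/(√(-1186))) = 2178/(1531176/2135053 - 10372*(-I*√1186/1186)) = 2178/(1531176/2135053 - (-5186)*I*√1186/593) = 2178/(1531176/2135053 + 5186*I*√1186/593)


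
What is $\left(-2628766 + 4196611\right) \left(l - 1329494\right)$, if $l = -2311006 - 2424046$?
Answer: $-9508268123370$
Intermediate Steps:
$l = -4735052$ ($l = -2311006 - 2424046 = -4735052$)
$\left(-2628766 + 4196611\right) \left(l - 1329494\right) = \left(-2628766 + 4196611\right) \left(-4735052 - 1329494\right) = 1567845 \left(-6064546\right) = -9508268123370$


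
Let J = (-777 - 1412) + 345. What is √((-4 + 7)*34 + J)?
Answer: I*√1742 ≈ 41.737*I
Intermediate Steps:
J = -1844 (J = -2189 + 345 = -1844)
√((-4 + 7)*34 + J) = √((-4 + 7)*34 - 1844) = √(3*34 - 1844) = √(102 - 1844) = √(-1742) = I*√1742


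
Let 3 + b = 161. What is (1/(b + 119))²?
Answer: 1/76729 ≈ 1.3033e-5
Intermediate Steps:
b = 158 (b = -3 + 161 = 158)
(1/(b + 119))² = (1/(158 + 119))² = (1/277)² = 1/76729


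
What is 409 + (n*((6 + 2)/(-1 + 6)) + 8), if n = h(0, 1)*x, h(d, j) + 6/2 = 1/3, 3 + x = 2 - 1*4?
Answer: 1315/3 ≈ 438.33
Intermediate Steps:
x = -5 (x = -3 + (2 - 1*4) = -3 + (2 - 4) = -3 - 2 = -5)
h(d, j) = -8/3 (h(d, j) = -3 + 1/3 = -8/3)
n = 40/3 (n = -8/3*(-5) = 40/3 ≈ 13.333)
409 + (n*((6 + 2)/(-1 + 6)) + 8) = 409 + (40*((6 + 2)/(-1 + 6))/3 + 8) = 409 + (40*(8/5)/3 + 8) = 409 + (40*(8*(1/5))/3 + 8) = 409 + ((40/3)*(8/5) + 8) = 409 + (64/3 + 8) = 409 + 88/3 = 1315/3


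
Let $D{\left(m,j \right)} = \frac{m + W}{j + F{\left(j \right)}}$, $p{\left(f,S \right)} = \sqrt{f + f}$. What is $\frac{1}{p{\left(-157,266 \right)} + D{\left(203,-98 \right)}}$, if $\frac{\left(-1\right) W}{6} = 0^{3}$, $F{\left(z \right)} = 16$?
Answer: $- \frac{16646}{2152545} - \frac{6724 i \sqrt{314}}{2152545} \approx -0.0077332 - 0.055353 i$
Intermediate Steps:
$p{\left(f,S \right)} = \sqrt{2} \sqrt{f}$ ($p{\left(f,S \right)} = \sqrt{2 f} = \sqrt{2} \sqrt{f}$)
$W = 0$ ($W = - 6 \cdot 0^{3} = \left(-6\right) 0 = 0$)
$D{\left(m,j \right)} = \frac{m}{16 + j}$ ($D{\left(m,j \right)} = \frac{m + 0}{j + 16} = \frac{m}{16 + j}$)
$\frac{1}{p{\left(-157,266 \right)} + D{\left(203,-98 \right)}} = \frac{1}{\sqrt{2} \sqrt{-157} + \frac{203}{16 - 98}} = \frac{1}{\sqrt{2} i \sqrt{157} + \frac{203}{-82}} = \frac{1}{i \sqrt{314} + 203 \left(- \frac{1}{82}\right)} = \frac{1}{i \sqrt{314} - \frac{203}{82}} = \frac{1}{- \frac{203}{82} + i \sqrt{314}}$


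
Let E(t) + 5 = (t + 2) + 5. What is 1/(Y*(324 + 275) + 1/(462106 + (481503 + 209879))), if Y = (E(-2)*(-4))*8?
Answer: 1153488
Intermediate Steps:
E(t) = 2 + t (E(t) = -5 + ((t + 2) + 5) = -5 + ((2 + t) + 5) = -5 + (7 + t) = 2 + t)
Y = 0 (Y = ((2 - 2)*(-4))*8 = (0*(-4))*8 = 0*8 = 0)
1/(Y*(324 + 275) + 1/(462106 + (481503 + 209879))) = 1/(0*(324 + 275) + 1/(462106 + (481503 + 209879))) = 1/(0*599 + 1/(462106 + 691382)) = 1/(0 + 1/1153488) = 1/(1/1153488) = 1153488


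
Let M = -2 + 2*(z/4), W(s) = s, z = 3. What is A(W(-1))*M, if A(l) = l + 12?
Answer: -11/2 ≈ -5.5000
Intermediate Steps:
A(l) = 12 + l
M = -½ (M = -2 + 2*(3/4) = -2 + 2*(3*(¼)) = -2 + 2*(¾) = -2 + 3/2 = -½ ≈ -0.50000)
A(W(-1))*M = (12 - 1)*(-½) = 11*(-½) = -11/2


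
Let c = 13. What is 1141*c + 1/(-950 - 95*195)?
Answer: 288872674/19475 ≈ 14833.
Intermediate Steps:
1141*c + 1/(-950 - 95*195) = 1141*13 + 1/(-950 - 95*195) = 14833 + 1/(-950 - 18525) = 14833 + 1/(-19475) = 14833 - 1/19475 = 288872674/19475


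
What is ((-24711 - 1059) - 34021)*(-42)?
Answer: 2511222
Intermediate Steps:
((-24711 - 1059) - 34021)*(-42) = (-25770 - 34021)*(-42) = -59791*(-42) = 2511222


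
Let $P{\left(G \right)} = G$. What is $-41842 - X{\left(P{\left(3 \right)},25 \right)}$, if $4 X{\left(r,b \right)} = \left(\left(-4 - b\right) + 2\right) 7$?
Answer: $- \frac{167179}{4} \approx -41795.0$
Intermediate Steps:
$X{\left(r,b \right)} = - \frac{7}{2} - \frac{7 b}{4}$ ($X{\left(r,b \right)} = \frac{\left(\left(-4 - b\right) + 2\right) 7}{4} = \frac{\left(-2 - b\right) 7}{4} = \frac{-14 - 7 b}{4} = - \frac{7}{2} - \frac{7 b}{4}$)
$-41842 - X{\left(P{\left(3 \right)},25 \right)} = -41842 - \left(- \frac{7}{2} - \frac{175}{4}\right) = -41842 - - \frac{189}{4} = -41842 + \frac{189}{4} = - \frac{167179}{4}$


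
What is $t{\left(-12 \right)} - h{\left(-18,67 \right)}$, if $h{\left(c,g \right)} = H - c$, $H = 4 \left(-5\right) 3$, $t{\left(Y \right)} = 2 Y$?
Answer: $18$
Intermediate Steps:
$H = -60$ ($H = \left(-20\right) 3 = -60$)
$h{\left(c,g \right)} = -60 - c$
$t{\left(-12 \right)} - h{\left(-18,67 \right)} = 2 \left(-12\right) - \left(-60 - -18\right) = -24 - \left(-60 + 18\right) = -24 - -42 = -24 + 42 = 18$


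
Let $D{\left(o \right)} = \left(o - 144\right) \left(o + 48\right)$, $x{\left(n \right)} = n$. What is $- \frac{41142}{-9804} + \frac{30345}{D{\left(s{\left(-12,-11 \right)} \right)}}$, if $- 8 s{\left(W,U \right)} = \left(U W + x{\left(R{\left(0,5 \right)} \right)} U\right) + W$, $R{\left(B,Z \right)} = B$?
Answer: $- \frac{4535017}{2857866} \approx -1.5869$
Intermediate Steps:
$s{\left(W,U \right)} = - \frac{W}{8} - \frac{U W}{8}$ ($s{\left(W,U \right)} = - \frac{\left(U W + 0 U\right) + W}{8} = - \frac{\left(U W + 0\right) + W}{8} = - \frac{U W + W}{8} = - \frac{W + U W}{8} = - \frac{W}{8} - \frac{U W}{8}$)
$D{\left(o \right)} = \left(-144 + o\right) \left(48 + o\right)$
$- \frac{41142}{-9804} + \frac{30345}{D{\left(s{\left(-12,-11 \right)} \right)}} = - \frac{41142}{-9804} + \frac{30345}{-6912 + \left(\frac{1}{8} \left(-12\right) \left(-1 - -11\right)\right)^{2} - 96 \cdot \frac{1}{8} \left(-12\right) \left(-1 - -11\right)} = \left(-41142\right) \left(- \frac{1}{9804}\right) + \frac{30345}{-6912 + \left(\frac{1}{8} \left(-12\right) \left(-1 + 11\right)\right)^{2} - 96 \cdot \frac{1}{8} \left(-12\right) \left(-1 + 11\right)} = \frac{6857}{1634} + \frac{30345}{-6912 + \left(\frac{1}{8} \left(-12\right) 10\right)^{2} - 96 \cdot \frac{1}{8} \left(-12\right) 10} = \frac{6857}{1634} + \frac{30345}{-6912 + \left(-15\right)^{2} - -1440} = \frac{6857}{1634} + \frac{30345}{-6912 + 225 + 1440} = \frac{6857}{1634} + \frac{30345}{-5247} = \frac{6857}{1634} + 30345 \left(- \frac{1}{5247}\right) = \frac{6857}{1634} - \frac{10115}{1749} = - \frac{4535017}{2857866}$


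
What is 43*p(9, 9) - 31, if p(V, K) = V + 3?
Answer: 485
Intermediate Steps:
p(V, K) = 3 + V
43*p(9, 9) - 31 = 43*(3 + 9) - 31 = 43*12 - 31 = 516 - 31 = 485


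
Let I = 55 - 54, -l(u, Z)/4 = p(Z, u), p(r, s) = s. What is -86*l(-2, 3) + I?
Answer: -687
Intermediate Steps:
l(u, Z) = -4*u
I = 1
-86*l(-2, 3) + I = -(-344)*(-2) + 1 = -86*8 + 1 = -688 + 1 = -687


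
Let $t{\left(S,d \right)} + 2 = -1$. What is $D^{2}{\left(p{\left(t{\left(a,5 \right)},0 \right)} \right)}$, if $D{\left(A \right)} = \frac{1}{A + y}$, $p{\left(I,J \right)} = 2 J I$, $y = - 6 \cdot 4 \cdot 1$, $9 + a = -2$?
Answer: $\frac{1}{576} \approx 0.0017361$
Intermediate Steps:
$a = -11$ ($a = -9 - 2 = -11$)
$t{\left(S,d \right)} = -3$ ($t{\left(S,d \right)} = -2 - 1 = -3$)
$y = -24$ ($y = - 24 \cdot 1 = \left(-1\right) 24 = -24$)
$p{\left(I,J \right)} = 2 I J$
$D{\left(A \right)} = \frac{1}{-24 + A}$ ($D{\left(A \right)} = \frac{1}{A - 24} = \frac{1}{-24 + A}$)
$D^{2}{\left(p{\left(t{\left(a,5 \right)},0 \right)} \right)} = \left(\frac{1}{-24 + 2 \left(-3\right) 0}\right)^{2} = \left(\frac{1}{-24 + 0}\right)^{2} = \left(\frac{1}{-24}\right)^{2} = \left(- \frac{1}{24}\right)^{2} = \frac{1}{576}$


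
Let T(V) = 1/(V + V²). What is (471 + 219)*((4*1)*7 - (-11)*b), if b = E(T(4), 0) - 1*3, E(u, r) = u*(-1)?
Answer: -7659/2 ≈ -3829.5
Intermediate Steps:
E(u, r) = -u
b = -61/20 (b = -1/(4*(1 + 4)) - 1*3 = -1/(4*5) - 3 = -1*1/20 - 3 = -1/20 - 3 = -61/20 ≈ -3.0500)
(471 + 219)*((4*1)*7 - (-11)*b) = (471 + 219)*((4*1)*7 - (-11)*(-61)/20) = 690*(4*7 - 1*671/20) = 690*(28 - 671/20) = 690*(-111/20) = -7659/2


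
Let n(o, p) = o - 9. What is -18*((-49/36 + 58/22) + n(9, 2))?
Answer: -505/22 ≈ -22.955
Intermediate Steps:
n(o, p) = -9 + o
-18*((-49/36 + 58/22) + n(9, 2)) = -18*((-49/36 + 58/22) + (-9 + 9)) = -18*((-49*1/36 + 58*(1/22)) + 0) = -18*((-49/36 + 29/11) + 0) = -18*(505/396 + 0) = -18*505/396 = -505/22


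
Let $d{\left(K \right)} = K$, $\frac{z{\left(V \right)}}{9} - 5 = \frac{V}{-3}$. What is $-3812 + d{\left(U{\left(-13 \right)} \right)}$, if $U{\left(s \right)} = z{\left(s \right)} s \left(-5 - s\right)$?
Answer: $-12548$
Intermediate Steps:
$z{\left(V \right)} = 45 - 3 V$ ($z{\left(V \right)} = 45 + 9 \frac{V}{-3} = 45 + 9 V \left(- \frac{1}{3}\right) = 45 + 9 \left(- \frac{V}{3}\right) = 45 - 3 V$)
$U{\left(s \right)} = s \left(-5 - s\right) \left(45 - 3 s\right)$ ($U{\left(s \right)} = \left(45 - 3 s\right) s \left(-5 - s\right) = s \left(45 - 3 s\right) \left(-5 - s\right) = s \left(-5 - s\right) \left(45 - 3 s\right)$)
$-3812 + d{\left(U{\left(-13 \right)} \right)} = -3812 + 3 \left(-13\right) \left(-15 - 13\right) \left(5 - 13\right) = -3812 + 3 \left(-13\right) \left(-28\right) \left(-8\right) = -3812 - 8736 = -12548$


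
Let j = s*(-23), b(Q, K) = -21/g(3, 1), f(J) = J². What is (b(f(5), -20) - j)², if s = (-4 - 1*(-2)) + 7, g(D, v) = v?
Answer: 8836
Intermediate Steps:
b(Q, K) = -21 (b(Q, K) = -21/1 = -21*1 = -21)
s = 5 (s = (-4 + 2) + 7 = -2 + 7 = 5)
j = -115 (j = 5*(-23) = -115)
(b(f(5), -20) - j)² = (-21 - 1*(-115))² = (-21 + 115)² = 94² = 8836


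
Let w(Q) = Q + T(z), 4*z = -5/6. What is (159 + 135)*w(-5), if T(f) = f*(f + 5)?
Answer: -169295/96 ≈ -1763.5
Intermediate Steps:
z = -5/24 (z = (-5/6)/4 = (-5*⅙)/4 = (¼)*(-⅚) = -5/24 ≈ -0.20833)
T(f) = f*(5 + f)
w(Q) = -575/576 + Q (w(Q) = Q - 5*(5 - 5/24)/24 = Q - 5/24*115/24 = Q - 575/576 = -575/576 + Q)
(159 + 135)*w(-5) = (159 + 135)*(-575/576 - 5) = 294*(-3455/576) = -169295/96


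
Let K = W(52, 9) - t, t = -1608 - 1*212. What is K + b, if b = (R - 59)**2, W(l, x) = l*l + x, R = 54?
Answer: 4558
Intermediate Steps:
W(l, x) = x + l**2 (W(l, x) = l**2 + x = x + l**2)
t = -1820 (t = -1608 - 212 = -1820)
K = 4533 (K = (9 + 52**2) - 1*(-1820) = (9 + 2704) + 1820 = 2713 + 1820 = 4533)
b = 25 (b = (54 - 59)**2 = (-5)**2 = 25)
K + b = 4533 + 25 = 4558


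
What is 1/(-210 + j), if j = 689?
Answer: 1/479 ≈ 0.0020877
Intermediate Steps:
1/(-210 + j) = 1/(-210 + 689) = 1/479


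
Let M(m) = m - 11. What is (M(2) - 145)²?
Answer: 23716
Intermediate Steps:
M(m) = -11 + m
(M(2) - 145)² = ((-11 + 2) - 145)² = (-9 - 145)² = (-154)² = 23716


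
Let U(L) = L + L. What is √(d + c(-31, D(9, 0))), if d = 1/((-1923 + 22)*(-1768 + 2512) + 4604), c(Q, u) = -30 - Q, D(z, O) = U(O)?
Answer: √496841364465/704870 ≈ 1.0000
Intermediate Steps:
U(L) = 2*L
D(z, O) = 2*O
d = -1/1409740 (d = 1/(-1901*744 + 4604) = 1/(-1414344 + 4604) = 1/(-1409740) = -1/1409740 ≈ -7.0935e-7)
√(d + c(-31, D(9, 0))) = √(-1/1409740 + (-30 - 1*(-31))) = √(-1/1409740 + (-30 + 31)) = √(-1/1409740 + 1) = √(1409739/1409740) = √496841364465/704870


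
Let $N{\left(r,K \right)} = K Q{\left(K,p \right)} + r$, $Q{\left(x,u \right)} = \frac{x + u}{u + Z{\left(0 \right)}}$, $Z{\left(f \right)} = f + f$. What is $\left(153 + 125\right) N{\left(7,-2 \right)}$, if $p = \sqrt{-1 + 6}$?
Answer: $1390 + \frac{1112 \sqrt{5}}{5} \approx 1887.3$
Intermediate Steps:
$p = \sqrt{5} \approx 2.2361$
$Z{\left(f \right)} = 2 f$
$Q{\left(x,u \right)} = \frac{u + x}{u}$ ($Q{\left(x,u \right)} = \frac{x + u}{u + 2 \cdot 0} = \frac{u + x}{u + 0} = \frac{u + x}{u}$)
$N{\left(r,K \right)} = r + \frac{K \sqrt{5} \left(K + \sqrt{5}\right)}{5}$ ($N{\left(r,K \right)} = K \frac{\sqrt{5} + K}{\sqrt{5}} + r = K \frac{\sqrt{5}}{5} \left(K + \sqrt{5}\right) + r = K \frac{\sqrt{5} \left(K + \sqrt{5}\right)}{5} + r = \frac{K \sqrt{5} \left(K + \sqrt{5}\right)}{5} + r = r + \frac{K \sqrt{5} \left(K + \sqrt{5}\right)}{5}$)
$\left(153 + 125\right) N{\left(7,-2 \right)} = \left(153 + 125\right) \left(-2 + 7 + \frac{\sqrt{5} \left(-2\right)^{2}}{5}\right) = 278 \left(-2 + 7 + \frac{1}{5} \sqrt{5} \cdot 4\right) = 278 \left(-2 + 7 + \frac{4 \sqrt{5}}{5}\right) = 278 \left(5 + \frac{4 \sqrt{5}}{5}\right) = 1390 + \frac{1112 \sqrt{5}}{5}$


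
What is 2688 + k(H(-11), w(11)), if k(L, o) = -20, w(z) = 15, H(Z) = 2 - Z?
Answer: 2668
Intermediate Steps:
2688 + k(H(-11), w(11)) = 2688 - 20 = 2668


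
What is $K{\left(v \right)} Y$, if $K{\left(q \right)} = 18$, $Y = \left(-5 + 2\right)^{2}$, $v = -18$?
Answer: $162$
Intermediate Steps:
$Y = 9$ ($Y = \left(-3\right)^{2} = 9$)
$K{\left(v \right)} Y = 18 \cdot 9 = 162$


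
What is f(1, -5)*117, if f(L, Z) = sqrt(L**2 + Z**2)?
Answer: 117*sqrt(26) ≈ 596.58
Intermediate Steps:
f(1, -5)*117 = sqrt(1**2 + (-5)**2)*117 = sqrt(1 + 25)*117 = sqrt(26)*117 = 117*sqrt(26)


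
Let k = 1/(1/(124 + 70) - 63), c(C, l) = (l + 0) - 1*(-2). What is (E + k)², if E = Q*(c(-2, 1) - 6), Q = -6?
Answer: 48305006656/149352841 ≈ 323.43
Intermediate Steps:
c(C, l) = 2 + l (c(C, l) = l + 2 = 2 + l)
k = -194/12221 (k = 1/(1/194 - 63) = 1/(-12221/194) = -194/12221 ≈ -0.015874)
E = 18 (E = -6*((2 + 1) - 6) = -6*(3 - 6) = -6*(-3) = 18)
(E + k)² = (18 - 194/12221)² = (219784/12221)² = 48305006656/149352841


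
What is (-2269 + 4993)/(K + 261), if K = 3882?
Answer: 908/1381 ≈ 0.65749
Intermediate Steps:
(-2269 + 4993)/(K + 261) = (-2269 + 4993)/(3882 + 261) = 2724/4143 = 2724*(1/4143) = 908/1381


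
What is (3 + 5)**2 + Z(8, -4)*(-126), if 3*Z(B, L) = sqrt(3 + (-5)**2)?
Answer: 64 - 84*sqrt(7) ≈ -158.24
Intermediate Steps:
Z(B, L) = 2*sqrt(7)/3 (Z(B, L) = sqrt(3 + (-5)**2)/3 = sqrt(3 + 25)/3 = sqrt(28)/3 = (2*sqrt(7))/3 = 2*sqrt(7)/3)
(3 + 5)**2 + Z(8, -4)*(-126) = (3 + 5)**2 + (2*sqrt(7)/3)*(-126) = 8**2 - 84*sqrt(7) = 64 - 84*sqrt(7)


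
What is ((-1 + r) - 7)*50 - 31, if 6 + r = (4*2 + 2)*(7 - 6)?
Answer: -231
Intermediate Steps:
r = 4 (r = -6 + (4*2 + 2)*(7 - 6) = -6 + (8 + 2)*1 = -6 + 10*1 = -6 + 10 = 4)
((-1 + r) - 7)*50 - 31 = ((-1 + 4) - 7)*50 - 31 = (3 - 7)*50 - 31 = -4*50 - 31 = -200 - 31 = -231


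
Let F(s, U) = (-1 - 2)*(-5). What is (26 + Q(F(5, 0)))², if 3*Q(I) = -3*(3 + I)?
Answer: 64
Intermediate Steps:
F(s, U) = 15 (F(s, U) = -3*(-5) = 15)
Q(I) = -3 - I (Q(I) = (-3*(3 + I))/3 = (-9 - 3*I)/3 = -3 - I)
(26 + Q(F(5, 0)))² = (26 + (-3 - 1*15))² = (26 + (-3 - 15))² = (26 - 18)² = 8² = 64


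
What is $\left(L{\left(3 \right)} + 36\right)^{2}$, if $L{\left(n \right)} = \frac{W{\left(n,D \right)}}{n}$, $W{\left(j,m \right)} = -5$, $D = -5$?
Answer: $\frac{10609}{9} \approx 1178.8$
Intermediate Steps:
$L{\left(n \right)} = - \frac{5}{n}$
$\left(L{\left(3 \right)} + 36\right)^{2} = \left(- \frac{5}{3} + 36\right)^{2} = \left(\frac{103}{3}\right)^{2} = \frac{10609}{9}$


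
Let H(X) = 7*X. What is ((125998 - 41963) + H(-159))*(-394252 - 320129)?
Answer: -59237901282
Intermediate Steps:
((125998 - 41963) + H(-159))*(-394252 - 320129) = ((125998 - 41963) + 7*(-159))*(-394252 - 320129) = (84035 - 1113)*(-714381) = 82922*(-714381) = -59237901282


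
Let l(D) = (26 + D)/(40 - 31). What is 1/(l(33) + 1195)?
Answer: 9/10814 ≈ 0.00083225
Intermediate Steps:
l(D) = 26/9 + D/9 (l(D) = (26 + D)/9 = (26 + D)*(⅑) = 26/9 + D/9)
1/(l(33) + 1195) = 1/((26/9 + (⅑)*33) + 1195) = 1/((26/9 + 11/3) + 1195) = 1/(59/9 + 1195) = 1/(10814/9) = 9/10814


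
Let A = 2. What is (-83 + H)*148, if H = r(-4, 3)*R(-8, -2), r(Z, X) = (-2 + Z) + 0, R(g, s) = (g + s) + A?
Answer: -5180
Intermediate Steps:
R(g, s) = 2 + g + s (R(g, s) = (g + s) + 2 = 2 + g + s)
r(Z, X) = -2 + Z
H = 48 (H = (-2 - 4)*(2 - 8 - 2) = -6*(-8) = 48)
(-83 + H)*148 = (-83 + 48)*148 = -35*148 = -5180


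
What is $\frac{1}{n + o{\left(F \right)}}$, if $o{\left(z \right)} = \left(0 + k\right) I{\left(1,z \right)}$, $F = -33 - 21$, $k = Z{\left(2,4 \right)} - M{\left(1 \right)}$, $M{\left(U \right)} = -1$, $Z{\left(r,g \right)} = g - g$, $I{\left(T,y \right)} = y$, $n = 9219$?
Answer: $\frac{1}{9165} \approx 0.00010911$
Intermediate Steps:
$Z{\left(r,g \right)} = 0$
$k = 1$ ($k = 0 - -1 = 0 + 1 = 1$)
$F = -54$
$o{\left(z \right)} = z$ ($o{\left(z \right)} = \left(0 + 1\right) z = 1 z = z$)
$\frac{1}{n + o{\left(F \right)}} = \frac{1}{9219 - 54} = \frac{1}{9165}$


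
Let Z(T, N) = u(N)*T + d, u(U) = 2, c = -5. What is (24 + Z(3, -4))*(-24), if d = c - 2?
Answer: -552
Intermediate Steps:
d = -7 (d = -5 - 2 = -7)
Z(T, N) = -7 + 2*T (Z(T, N) = 2*T - 7 = -7 + 2*T)
(24 + Z(3, -4))*(-24) = (24 + (-7 + 2*3))*(-24) = (24 + (-7 + 6))*(-24) = (24 - 1)*(-24) = 23*(-24) = -552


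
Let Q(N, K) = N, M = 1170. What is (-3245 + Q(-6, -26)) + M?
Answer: -2081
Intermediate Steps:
(-3245 + Q(-6, -26)) + M = (-3245 - 6) + 1170 = -3251 + 1170 = -2081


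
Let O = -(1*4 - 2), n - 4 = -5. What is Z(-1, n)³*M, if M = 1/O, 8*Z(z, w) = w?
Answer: 1/1024 ≈ 0.00097656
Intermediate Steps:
n = -1 (n = 4 - 5 = -1)
Z(z, w) = w/8
O = -2 (O = -(4 - 2) = -1*2 = -2)
M = -½ (M = 1/(-2) = -½ ≈ -0.50000)
Z(-1, n)³*M = ((⅛)*(-1))³*(-½) = (-⅛)³*(-½) = -1/512*(-½) = 1/1024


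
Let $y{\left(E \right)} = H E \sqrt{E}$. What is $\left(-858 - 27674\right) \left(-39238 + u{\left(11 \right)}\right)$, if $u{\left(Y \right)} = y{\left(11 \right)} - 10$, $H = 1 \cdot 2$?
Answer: $1119823936 - 627704 \sqrt{11} \approx 1.1177 \cdot 10^{9}$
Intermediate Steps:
$H = 2$
$y{\left(E \right)} = 2 E^{\frac{3}{2}}$ ($y{\left(E \right)} = 2 E \sqrt{E} = 2 E^{\frac{3}{2}}$)
$u{\left(Y \right)} = -10 + 22 \sqrt{11}$ ($u{\left(Y \right)} = 2 \cdot 11^{\frac{3}{2}} - 10 = 2 \cdot 11 \sqrt{11} - 10 = 22 \sqrt{11} - 10 = -10 + 22 \sqrt{11}$)
$\left(-858 - 27674\right) \left(-39238 + u{\left(11 \right)}\right) = \left(-858 - 27674\right) \left(-39238 - \left(10 - 22 \sqrt{11}\right)\right) = - 28532 \left(-39248 + 22 \sqrt{11}\right) = 1119823936 - 627704 \sqrt{11}$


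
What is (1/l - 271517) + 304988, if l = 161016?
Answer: 5389366537/161016 ≈ 33471.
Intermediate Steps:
(1/l - 271517) + 304988 = (1/161016 - 271517) + 304988 = -43718581271/161016 + 304988 = 5389366537/161016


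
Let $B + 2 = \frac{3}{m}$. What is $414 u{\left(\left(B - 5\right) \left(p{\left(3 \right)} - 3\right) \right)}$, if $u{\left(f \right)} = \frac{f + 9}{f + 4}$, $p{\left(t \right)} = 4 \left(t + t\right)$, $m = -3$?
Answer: $\frac{32913}{82} \approx 401.38$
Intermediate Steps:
$p{\left(t \right)} = 8 t$ ($p{\left(t \right)} = 4 \cdot 2 t = 8 t$)
$B = -3$ ($B = -2 + \frac{3}{-3} = -2 + 3 \left(- \frac{1}{3}\right) = -2 - 1 = -3$)
$u{\left(f \right)} = \frac{9 + f}{4 + f}$
$414 u{\left(\left(B - 5\right) \left(p{\left(3 \right)} - 3\right) \right)} = 414 \frac{9 + \left(-3 - 5\right) \left(8 \cdot 3 - 3\right)}{4 + \left(-3 - 5\right) \left(8 \cdot 3 - 3\right)} = 414 \frac{9 - 8 \left(24 - 3\right)}{4 - 8 \left(24 - 3\right)} = 414 \frac{9 - 168}{4 - 168} = 414 \frac{1}{-164} \left(-159\right) = 414 \left(\left(- \frac{1}{164}\right) \left(-159\right)\right) = 414 \cdot \frac{159}{164} = \frac{32913}{82}$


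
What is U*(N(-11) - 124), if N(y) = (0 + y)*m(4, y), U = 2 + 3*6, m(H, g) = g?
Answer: -60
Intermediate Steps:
U = 20 (U = 2 + 18 = 20)
N(y) = y**2 (N(y) = (0 + y)*y = y*y = y**2)
U*(N(-11) - 124) = 20*((-11)**2 - 124) = 20*(121 - 124) = 20*(-3) = -60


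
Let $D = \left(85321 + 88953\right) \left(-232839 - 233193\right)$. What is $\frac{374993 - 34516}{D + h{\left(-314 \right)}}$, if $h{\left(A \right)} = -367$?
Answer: $- \frac{340477}{81217261135} \approx -4.1922 \cdot 10^{-6}$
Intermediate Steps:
$D = -81217260768$ ($D = 174274 \left(-466032\right) = -81217260768$)
$\frac{374993 - 34516}{D + h{\left(-314 \right)}} = \frac{374993 - 34516}{-81217260768 - 367} = \frac{374993 - 34516}{-81217261135} = 340477 \left(- \frac{1}{81217261135}\right) = - \frac{340477}{81217261135}$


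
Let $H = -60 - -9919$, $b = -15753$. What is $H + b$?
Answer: $-5894$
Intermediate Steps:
$H = 9859$ ($H = -60 + 9919 = 9859$)
$H + b = 9859 - 15753 = -5894$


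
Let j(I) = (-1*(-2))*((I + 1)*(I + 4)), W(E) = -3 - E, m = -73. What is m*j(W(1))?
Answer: 0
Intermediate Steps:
j(I) = 2*(1 + I)*(4 + I) (j(I) = 2*((1 + I)*(4 + I)) = 2*(1 + I)*(4 + I))
m*j(W(1)) = -73*(8 + 2*(-3 - 1*1)**2 + 10*(-3 - 1*1)) = -73*(8 + 2*(-3 - 1)**2 + 10*(-3 - 1)) = -73*(8 + 2*(-4)**2 + 10*(-4)) = -73*(8 + 2*16 - 40) = -73*(8 + 32 - 40) = -73*0 = 0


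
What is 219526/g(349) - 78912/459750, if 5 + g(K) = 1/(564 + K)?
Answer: -7678898568739/174858250 ≈ -43915.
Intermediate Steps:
g(K) = -5 + 1/(564 + K)
219526/g(349) - 78912/459750 = 219526/(((-2819 - 5*349)/(564 + 349))) - 78912/459750 = 219526/(((-2819 - 1745)/913)) - 78912*1/459750 = 219526/(((1/913)*(-4564))) - 13152/76625 = 219526/(-4564/913) - 13152/76625 = 219526*(-913/4564) - 13152/76625 = -100213619/2282 - 13152/76625 = -7678898568739/174858250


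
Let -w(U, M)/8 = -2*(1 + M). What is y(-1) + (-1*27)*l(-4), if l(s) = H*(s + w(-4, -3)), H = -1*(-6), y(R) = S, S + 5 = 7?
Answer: 5834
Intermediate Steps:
w(U, M) = 16 + 16*M (w(U, M) = -(-16)*(1 + M) = -8*(-2 - 2*M) = 16 + 16*M)
S = 2 (S = -5 + 7 = 2)
y(R) = 2
H = 6
l(s) = -192 + 6*s (l(s) = 6*(s + (16 + 16*(-3))) = 6*(s + (16 - 48)) = 6*(s - 32) = 6*(-32 + s) = -192 + 6*s)
y(-1) + (-1*27)*l(-4) = 2 + (-1*27)*(-192 + 6*(-4)) = 2 - 27*(-192 - 24) = 2 - 27*(-216) = 2 + 5832 = 5834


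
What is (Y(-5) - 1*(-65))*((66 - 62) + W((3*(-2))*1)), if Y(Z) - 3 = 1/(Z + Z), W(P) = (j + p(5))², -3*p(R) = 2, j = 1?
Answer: 25123/90 ≈ 279.14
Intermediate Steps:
p(R) = -⅔ (p(R) = -⅓*2 = -⅔)
W(P) = ⅑ (W(P) = (1 - ⅔)² = (⅓)² = ⅑)
Y(Z) = 3 + 1/(2*Z) (Y(Z) = 3 + 1/(Z + Z) = 3 + 1/(2*Z))
(Y(-5) - 1*(-65))*((66 - 62) + W((3*(-2))*1)) = ((3 + (½)/(-5)) - 1*(-65))*((66 - 62) + ⅑) = ((3 + (½)*(-⅕)) + 65)*(4 + ⅑) = ((3 - ⅒) + 65)*(37/9) = (29/10 + 65)*(37/9) = (679/10)*(37/9) = 25123/90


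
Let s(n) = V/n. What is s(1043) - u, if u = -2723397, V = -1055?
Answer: 2840502016/1043 ≈ 2.7234e+6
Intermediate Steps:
s(n) = -1055/n
s(1043) - u = -1055/1043 - 1*(-2723397) = -1055*1/1043 + 2723397 = -1055/1043 + 2723397 = 2840502016/1043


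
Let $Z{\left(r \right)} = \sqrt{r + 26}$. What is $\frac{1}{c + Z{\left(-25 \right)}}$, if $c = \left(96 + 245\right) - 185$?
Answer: $\frac{1}{157} \approx 0.0063694$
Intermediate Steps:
$Z{\left(r \right)} = \sqrt{26 + r}$
$c = 156$ ($c = 341 - 185 = 156$)
$\frac{1}{c + Z{\left(-25 \right)}} = \frac{1}{156 + \sqrt{26 - 25}} = \frac{1}{156 + \sqrt{1}} = \frac{1}{156 + 1} = \frac{1}{157}$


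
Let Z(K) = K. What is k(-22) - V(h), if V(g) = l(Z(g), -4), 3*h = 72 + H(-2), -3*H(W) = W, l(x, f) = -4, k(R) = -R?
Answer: 26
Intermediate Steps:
H(W) = -W/3
h = 218/9 (h = (72 - ⅓*(-2))/3 = (72 + ⅔)/3 = (⅓)*(218/3) = 218/9 ≈ 24.222)
V(g) = -4
k(-22) - V(h) = -1*(-22) - 1*(-4) = 22 + 4 = 26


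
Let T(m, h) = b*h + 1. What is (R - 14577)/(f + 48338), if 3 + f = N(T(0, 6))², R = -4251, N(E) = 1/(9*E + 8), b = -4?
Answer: -62133969/159509528 ≈ -0.38953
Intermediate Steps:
T(m, h) = 1 - 4*h (T(m, h) = -4*h + 1 = 1 - 4*h)
N(E) = 1/(8 + 9*E)
f = -118802/39601 (f = -3 + (1/(8 + 9*(1 - 4*6)))² = -3 + (1/(8 + 9*(1 - 24)))² = -3 + (1/(8 + 9*(-23)))² = -3 + (1/(8 - 207))² = -3 + (1/(-199))² = -3 + (-1/199)² = -3 + 1/39601 = -118802/39601 ≈ -3.0000)
(R - 14577)/(f + 48338) = (-4251 - 14577)/(-118802/39601 + 48338) = -18828/1914114336/39601 = -18828*39601/1914114336 = -62133969/159509528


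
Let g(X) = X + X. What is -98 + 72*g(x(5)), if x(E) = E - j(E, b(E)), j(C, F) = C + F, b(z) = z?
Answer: -818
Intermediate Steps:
x(E) = -E (x(E) = E - (E + E) = E - 2*E = -E)
g(X) = 2*X
-98 + 72*g(x(5)) = -98 + 72*(2*(-1*5)) = -98 + 72*(2*(-5)) = -98 + 72*(-10) = -98 - 720 = -818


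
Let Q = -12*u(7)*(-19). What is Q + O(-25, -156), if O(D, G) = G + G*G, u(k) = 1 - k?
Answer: 22812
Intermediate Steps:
O(D, G) = G + G**2
Q = -1368 (Q = -12*(1 - 1*7)*(-19) = -12*(1 - 7)*(-19) = -12*(-6)*(-19) = 72*(-19) = -1368)
Q + O(-25, -156) = -1368 - 156*(1 - 156) = -1368 - 156*(-155) = -1368 + 24180 = 22812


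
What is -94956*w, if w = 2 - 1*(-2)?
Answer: -379824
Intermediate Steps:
w = 4 (w = 2 + 2 = 4)
-94956*w = -94956*4 = -379824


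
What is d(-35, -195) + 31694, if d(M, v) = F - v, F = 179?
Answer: 32068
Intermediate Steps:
d(M, v) = 179 - v
d(-35, -195) + 31694 = (179 - 1*(-195)) + 31694 = (179 + 195) + 31694 = 374 + 31694 = 32068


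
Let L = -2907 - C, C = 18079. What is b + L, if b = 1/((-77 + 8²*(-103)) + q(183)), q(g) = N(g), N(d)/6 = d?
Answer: -116913007/5571 ≈ -20986.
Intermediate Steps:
N(d) = 6*d
q(g) = 6*g
L = -20986 (L = -2907 - 1*18079 = -2907 - 18079 = -20986)
b = -1/5571 (b = 1/((-77 + 8²*(-103)) + 6*183) = 1/((-77 + 64*(-103)) + 1098) = 1/((-77 - 6592) + 1098) = 1/(-6669 + 1098) = 1/(-5571) = -1/5571 ≈ -0.00017950)
b + L = -1/5571 - 20986 = -116913007/5571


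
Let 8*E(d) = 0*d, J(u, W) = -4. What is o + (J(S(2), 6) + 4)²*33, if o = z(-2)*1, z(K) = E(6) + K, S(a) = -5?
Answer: -2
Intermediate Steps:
E(d) = 0 (E(d) = (0*d)/8 = (⅛)*0 = 0)
z(K) = K (z(K) = 0 + K = K)
o = -2 (o = -2*1 = -2)
o + (J(S(2), 6) + 4)²*33 = -2 + (-4 + 4)²*33 = -2 + 0²*33 = -2 + 0*33 = -2 + 0 = -2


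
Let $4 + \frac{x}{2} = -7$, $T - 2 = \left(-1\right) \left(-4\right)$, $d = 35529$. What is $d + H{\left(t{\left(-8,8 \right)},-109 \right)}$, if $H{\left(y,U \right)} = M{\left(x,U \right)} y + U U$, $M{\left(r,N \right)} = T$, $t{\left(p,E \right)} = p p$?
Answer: $47794$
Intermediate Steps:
$T = 6$ ($T = 2 - -4 = 2 + 4 = 6$)
$x = -22$ ($x = -8 + 2 \left(-7\right) = -8 - 14 = -22$)
$t{\left(p,E \right)} = p^{2}$
$M{\left(r,N \right)} = 6$
$H{\left(y,U \right)} = U^{2} + 6 y$ ($H{\left(y,U \right)} = 6 y + U U = 6 y + U^{2} = U^{2} + 6 y$)
$d + H{\left(t{\left(-8,8 \right)},-109 \right)} = 35529 + \left(\left(-109\right)^{2} + 6 \left(-8\right)^{2}\right) = 35529 + \left(11881 + 6 \cdot 64\right) = 35529 + \left(11881 + 384\right) = 35529 + 12265 = 47794$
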